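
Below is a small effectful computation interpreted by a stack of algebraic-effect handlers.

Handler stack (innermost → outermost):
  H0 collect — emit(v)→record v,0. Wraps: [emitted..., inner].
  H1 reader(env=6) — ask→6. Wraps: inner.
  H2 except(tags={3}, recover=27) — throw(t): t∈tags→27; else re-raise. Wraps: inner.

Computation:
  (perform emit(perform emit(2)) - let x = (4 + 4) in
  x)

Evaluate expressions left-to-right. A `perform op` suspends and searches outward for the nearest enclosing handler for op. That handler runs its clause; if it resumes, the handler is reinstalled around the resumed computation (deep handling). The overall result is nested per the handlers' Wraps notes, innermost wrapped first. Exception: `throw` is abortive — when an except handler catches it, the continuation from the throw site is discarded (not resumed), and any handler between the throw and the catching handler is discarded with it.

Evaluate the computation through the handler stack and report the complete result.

Answer: [2, 0, -8]

Evaluation trace:
emit(2) @ H0 ⇒ out+=2
emit(0) @ H0 ⇒ out+=0
H0 returns [2, 0, -8]
H1 returns [2, 0, -8]
H2 returns [2, 0, -8]
= [2, 0, -8]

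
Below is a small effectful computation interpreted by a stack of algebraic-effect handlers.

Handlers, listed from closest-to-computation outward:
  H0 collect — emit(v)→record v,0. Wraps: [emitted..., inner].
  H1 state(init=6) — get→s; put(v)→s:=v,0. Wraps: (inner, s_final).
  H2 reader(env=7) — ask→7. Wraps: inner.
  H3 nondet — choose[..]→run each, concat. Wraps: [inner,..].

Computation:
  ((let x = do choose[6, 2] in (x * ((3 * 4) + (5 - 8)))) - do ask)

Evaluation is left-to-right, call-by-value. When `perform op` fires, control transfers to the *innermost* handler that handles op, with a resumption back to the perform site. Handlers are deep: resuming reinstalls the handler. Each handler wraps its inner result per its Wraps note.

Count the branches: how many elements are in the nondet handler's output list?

Answer: 2

Step-by-step:
choose[6, 2] @ H3
  branch[0] choose=6:
    ask @ H2 ⇒ 7
    H0 returns [47]
    H1 returns ([47], 6)
    H2 returns ([47], 6)
    H3 returns [([47], 6)]
  branch[1] choose=2:
    ask @ H2 ⇒ 7
    H0 returns [11]
    H1 returns ([11], 6)
    H2 returns ([11], 6)
    H3 returns [([11], 6)]
= [([47], 6), ([11], 6)]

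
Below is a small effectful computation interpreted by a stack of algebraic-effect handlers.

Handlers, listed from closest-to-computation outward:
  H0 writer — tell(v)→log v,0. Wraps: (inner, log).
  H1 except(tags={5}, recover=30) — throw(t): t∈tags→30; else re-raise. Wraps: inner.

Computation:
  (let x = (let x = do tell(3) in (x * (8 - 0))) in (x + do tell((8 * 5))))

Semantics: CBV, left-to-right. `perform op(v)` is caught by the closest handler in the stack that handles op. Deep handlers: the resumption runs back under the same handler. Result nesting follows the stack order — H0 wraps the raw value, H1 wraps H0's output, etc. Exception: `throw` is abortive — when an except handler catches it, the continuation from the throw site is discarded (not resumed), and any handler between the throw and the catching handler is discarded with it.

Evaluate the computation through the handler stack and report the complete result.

Answer: (0, (3, 40))

Working:
tell(3) @ H0 ⇒ log+=3
tell(40) @ H0 ⇒ log+=40
H0 returns (0, (3, 40))
H1 returns (0, (3, 40))
= (0, (3, 40))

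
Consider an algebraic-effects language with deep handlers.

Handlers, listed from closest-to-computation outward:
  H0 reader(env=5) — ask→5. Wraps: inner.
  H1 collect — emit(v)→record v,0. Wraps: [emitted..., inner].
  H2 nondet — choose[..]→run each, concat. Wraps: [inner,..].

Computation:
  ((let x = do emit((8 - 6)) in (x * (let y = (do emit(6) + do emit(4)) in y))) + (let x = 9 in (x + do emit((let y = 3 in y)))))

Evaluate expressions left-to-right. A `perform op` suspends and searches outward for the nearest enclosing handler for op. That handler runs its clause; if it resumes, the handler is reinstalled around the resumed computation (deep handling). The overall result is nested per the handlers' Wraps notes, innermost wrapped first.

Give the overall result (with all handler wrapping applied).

Answer: [[2, 6, 4, 3, 9]]

Working:
emit(2) @ H1 ⇒ out+=2
emit(6) @ H1 ⇒ out+=6
emit(4) @ H1 ⇒ out+=4
emit(3) @ H1 ⇒ out+=3
H0 returns 9
H1 returns [2, 6, 4, 3, 9]
H2 returns [[2, 6, 4, 3, 9]]
= [[2, 6, 4, 3, 9]]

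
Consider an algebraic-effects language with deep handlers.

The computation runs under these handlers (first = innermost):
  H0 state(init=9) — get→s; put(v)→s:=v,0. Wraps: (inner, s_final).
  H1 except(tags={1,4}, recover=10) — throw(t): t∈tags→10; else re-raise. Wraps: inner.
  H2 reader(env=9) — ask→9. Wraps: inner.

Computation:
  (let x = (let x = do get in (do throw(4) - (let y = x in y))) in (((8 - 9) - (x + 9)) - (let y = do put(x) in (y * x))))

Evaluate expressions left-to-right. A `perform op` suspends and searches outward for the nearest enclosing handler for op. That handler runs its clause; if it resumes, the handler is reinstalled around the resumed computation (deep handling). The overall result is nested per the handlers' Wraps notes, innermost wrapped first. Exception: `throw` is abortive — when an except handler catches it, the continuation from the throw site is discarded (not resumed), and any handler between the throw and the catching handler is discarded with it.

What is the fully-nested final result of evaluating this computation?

Step-by-step:
get @ H0 ⇒ 9
throw(4) @ H1 caught ⇒ 10
H2 returns 10
= 10

Answer: 10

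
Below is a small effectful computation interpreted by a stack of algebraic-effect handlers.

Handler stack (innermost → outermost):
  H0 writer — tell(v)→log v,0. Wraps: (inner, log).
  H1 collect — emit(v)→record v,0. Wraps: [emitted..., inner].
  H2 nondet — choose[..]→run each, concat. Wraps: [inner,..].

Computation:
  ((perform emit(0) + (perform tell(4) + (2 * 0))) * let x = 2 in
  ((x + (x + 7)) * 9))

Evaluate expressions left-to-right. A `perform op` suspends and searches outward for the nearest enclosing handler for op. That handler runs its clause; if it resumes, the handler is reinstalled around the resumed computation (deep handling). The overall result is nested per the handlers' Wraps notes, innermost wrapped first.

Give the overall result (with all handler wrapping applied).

Answer: [[0, (0, (4))]]

Step-by-step:
emit(0) @ H1 ⇒ out+=0
tell(4) @ H0 ⇒ log+=4
H0 returns (0, (4))
H1 returns [0, (0, (4))]
H2 returns [[0, (0, (4))]]
= [[0, (0, (4))]]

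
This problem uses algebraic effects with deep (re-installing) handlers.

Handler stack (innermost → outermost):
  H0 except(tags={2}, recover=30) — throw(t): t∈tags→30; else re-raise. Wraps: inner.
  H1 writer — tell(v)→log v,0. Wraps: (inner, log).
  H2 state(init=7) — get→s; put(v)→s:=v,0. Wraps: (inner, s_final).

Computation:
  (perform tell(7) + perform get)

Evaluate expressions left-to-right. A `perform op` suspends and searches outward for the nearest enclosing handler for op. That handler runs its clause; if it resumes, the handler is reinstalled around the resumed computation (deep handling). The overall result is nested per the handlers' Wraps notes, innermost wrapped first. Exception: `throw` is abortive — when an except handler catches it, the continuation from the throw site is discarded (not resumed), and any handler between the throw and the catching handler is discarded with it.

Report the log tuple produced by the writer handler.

Answer: (7)

Step-by-step:
tell(7) @ H1 ⇒ log+=7
get @ H2 ⇒ 7
H0 returns 7
H1 returns (7, (7))
H2 returns ((7, (7)), 7)
= ((7, (7)), 7)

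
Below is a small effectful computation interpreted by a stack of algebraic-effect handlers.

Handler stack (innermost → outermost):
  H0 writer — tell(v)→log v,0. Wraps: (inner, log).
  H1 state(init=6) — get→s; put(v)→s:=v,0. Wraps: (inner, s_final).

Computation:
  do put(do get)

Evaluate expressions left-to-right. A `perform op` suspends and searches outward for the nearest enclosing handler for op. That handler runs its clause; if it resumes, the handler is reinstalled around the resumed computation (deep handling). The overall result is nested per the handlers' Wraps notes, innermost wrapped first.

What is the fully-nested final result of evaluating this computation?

Answer: ((0, ()), 6)

Step-by-step:
get @ H1 ⇒ 6
put(6) @ H1 ⇒ s:=6
H0 returns (0, ())
H1 returns ((0, ()), 6)
= ((0, ()), 6)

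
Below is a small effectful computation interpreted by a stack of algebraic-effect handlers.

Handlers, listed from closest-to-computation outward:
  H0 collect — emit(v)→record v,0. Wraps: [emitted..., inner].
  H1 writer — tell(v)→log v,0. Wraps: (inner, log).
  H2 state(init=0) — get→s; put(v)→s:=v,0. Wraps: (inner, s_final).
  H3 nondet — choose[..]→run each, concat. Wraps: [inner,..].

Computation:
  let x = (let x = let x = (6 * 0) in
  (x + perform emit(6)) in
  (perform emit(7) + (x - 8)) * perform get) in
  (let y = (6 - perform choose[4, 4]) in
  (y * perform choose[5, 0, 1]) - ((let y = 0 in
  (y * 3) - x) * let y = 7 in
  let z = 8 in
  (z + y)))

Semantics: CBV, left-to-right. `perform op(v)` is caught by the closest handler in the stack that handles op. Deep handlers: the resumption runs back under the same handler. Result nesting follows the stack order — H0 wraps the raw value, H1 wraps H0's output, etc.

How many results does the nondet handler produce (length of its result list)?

Answer: 6

Step-by-step:
emit(6) @ H0 ⇒ out+=6
emit(7) @ H0 ⇒ out+=7
get @ H2 ⇒ 0
choose[4, 4] @ H3
  branch[0] choose=4:
    choose[5, 0, 1] @ H3
      branch[0] choose=5:
        H0 returns [6, 7, 10]
        H1 returns ([6, 7, 10], ())
        H2 returns (([6, 7, 10], ()), 0)
        H3 returns [(([6, 7, 10], ()), 0)]
      branch[1] choose=0:
        H0 returns [6, 7, 0]
        H1 returns ([6, 7, 0], ())
        H2 returns (([6, 7, 0], ()), 0)
        H3 returns [(([6, 7, 0], ()), 0)]
      branch[2] choose=1:
        H0 returns [6, 7, 2]
        H1 returns ([6, 7, 2], ())
        H2 returns (([6, 7, 2], ()), 0)
        H3 returns [(([6, 7, 2], ()), 0)]
  branch[1] choose=4:
    choose[5, 0, 1] @ H3
      branch[0] choose=5:
        H0 returns [6, 7, 10]
        H1 returns ([6, 7, 10], ())
        H2 returns (([6, 7, 10], ()), 0)
        H3 returns [(([6, 7, 10], ()), 0)]
      branch[1] choose=0:
        H0 returns [6, 7, 0]
        H1 returns ([6, 7, 0], ())
        H2 returns (([6, 7, 0], ()), 0)
        H3 returns [(([6, 7, 0], ()), 0)]
      branch[2] choose=1:
        H0 returns [6, 7, 2]
        H1 returns ([6, 7, 2], ())
        H2 returns (([6, 7, 2], ()), 0)
        H3 returns [(([6, 7, 2], ()), 0)]
= [(([6, 7, 10], ()), 0), (([6, 7, 0], ()), 0), (([6, 7, 2], ()), 0), (([6, 7, 10], ()), 0), (([6, 7, 0], ()), 0), (([6, 7, 2], ()), 0)]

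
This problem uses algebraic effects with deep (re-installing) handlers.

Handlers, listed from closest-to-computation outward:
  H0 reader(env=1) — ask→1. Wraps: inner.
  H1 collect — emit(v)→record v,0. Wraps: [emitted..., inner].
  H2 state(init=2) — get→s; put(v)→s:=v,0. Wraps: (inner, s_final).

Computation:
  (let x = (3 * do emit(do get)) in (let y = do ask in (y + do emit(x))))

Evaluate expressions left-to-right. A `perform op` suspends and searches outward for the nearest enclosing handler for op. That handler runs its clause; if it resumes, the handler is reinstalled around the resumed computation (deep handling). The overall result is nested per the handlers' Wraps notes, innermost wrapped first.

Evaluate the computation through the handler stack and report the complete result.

Answer: ([2, 0, 1], 2)

Working:
get @ H2 ⇒ 2
emit(2) @ H1 ⇒ out+=2
ask @ H0 ⇒ 1
emit(0) @ H1 ⇒ out+=0
H0 returns 1
H1 returns [2, 0, 1]
H2 returns ([2, 0, 1], 2)
= ([2, 0, 1], 2)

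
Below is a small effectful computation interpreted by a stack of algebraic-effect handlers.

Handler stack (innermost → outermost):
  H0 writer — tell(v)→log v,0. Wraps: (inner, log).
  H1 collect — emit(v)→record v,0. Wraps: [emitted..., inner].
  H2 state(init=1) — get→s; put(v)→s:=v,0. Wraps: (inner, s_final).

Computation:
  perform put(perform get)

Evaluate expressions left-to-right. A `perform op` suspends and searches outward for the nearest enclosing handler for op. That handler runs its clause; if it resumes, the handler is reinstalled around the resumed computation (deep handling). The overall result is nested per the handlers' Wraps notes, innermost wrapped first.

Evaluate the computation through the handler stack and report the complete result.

Evaluation trace:
get @ H2 ⇒ 1
put(1) @ H2 ⇒ s:=1
H0 returns (0, ())
H1 returns [(0, ())]
H2 returns ([(0, ())], 1)
= ([(0, ())], 1)

Answer: ([(0, ())], 1)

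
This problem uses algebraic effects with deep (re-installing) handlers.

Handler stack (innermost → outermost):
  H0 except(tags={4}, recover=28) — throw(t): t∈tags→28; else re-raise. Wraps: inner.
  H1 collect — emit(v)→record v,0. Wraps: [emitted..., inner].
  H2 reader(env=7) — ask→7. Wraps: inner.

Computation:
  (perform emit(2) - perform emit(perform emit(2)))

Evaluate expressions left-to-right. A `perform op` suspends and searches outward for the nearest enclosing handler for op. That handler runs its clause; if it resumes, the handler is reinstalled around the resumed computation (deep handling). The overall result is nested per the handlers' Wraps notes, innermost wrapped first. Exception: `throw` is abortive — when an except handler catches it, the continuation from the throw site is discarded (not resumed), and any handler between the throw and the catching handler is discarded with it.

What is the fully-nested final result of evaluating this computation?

Working:
emit(2) @ H1 ⇒ out+=2
emit(2) @ H1 ⇒ out+=2
emit(0) @ H1 ⇒ out+=0
H0 returns 0
H1 returns [2, 2, 0, 0]
H2 returns [2, 2, 0, 0]
= [2, 2, 0, 0]

Answer: [2, 2, 0, 0]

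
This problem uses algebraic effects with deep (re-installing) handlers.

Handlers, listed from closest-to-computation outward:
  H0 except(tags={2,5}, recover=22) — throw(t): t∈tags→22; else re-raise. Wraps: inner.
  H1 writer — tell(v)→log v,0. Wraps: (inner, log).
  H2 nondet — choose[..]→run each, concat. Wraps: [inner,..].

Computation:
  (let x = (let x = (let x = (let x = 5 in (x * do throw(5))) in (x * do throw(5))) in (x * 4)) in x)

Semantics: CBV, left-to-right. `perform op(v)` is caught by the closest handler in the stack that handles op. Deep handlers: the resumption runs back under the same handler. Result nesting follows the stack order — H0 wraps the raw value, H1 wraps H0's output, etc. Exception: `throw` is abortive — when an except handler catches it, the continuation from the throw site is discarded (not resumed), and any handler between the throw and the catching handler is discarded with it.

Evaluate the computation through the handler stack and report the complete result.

Answer: [(22, ())]

Evaluation trace:
throw(5) @ H0 caught ⇒ 22
H1 returns (22, ())
H2 returns [(22, ())]
= [(22, ())]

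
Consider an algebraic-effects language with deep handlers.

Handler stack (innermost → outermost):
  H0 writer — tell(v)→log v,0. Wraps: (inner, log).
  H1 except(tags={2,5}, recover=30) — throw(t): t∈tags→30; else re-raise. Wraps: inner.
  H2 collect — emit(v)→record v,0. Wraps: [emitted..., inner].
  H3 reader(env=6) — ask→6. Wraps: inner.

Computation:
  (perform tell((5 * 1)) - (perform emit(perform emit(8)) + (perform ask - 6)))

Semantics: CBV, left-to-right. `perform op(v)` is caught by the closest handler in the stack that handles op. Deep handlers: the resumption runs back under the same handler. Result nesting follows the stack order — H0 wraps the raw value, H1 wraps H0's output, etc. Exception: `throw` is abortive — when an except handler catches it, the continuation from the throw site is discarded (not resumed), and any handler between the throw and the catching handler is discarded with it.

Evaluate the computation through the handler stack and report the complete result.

Answer: [8, 0, (0, (5))]

Working:
tell(5) @ H0 ⇒ log+=5
emit(8) @ H2 ⇒ out+=8
emit(0) @ H2 ⇒ out+=0
ask @ H3 ⇒ 6
H0 returns (0, (5))
H1 returns (0, (5))
H2 returns [8, 0, (0, (5))]
H3 returns [8, 0, (0, (5))]
= [8, 0, (0, (5))]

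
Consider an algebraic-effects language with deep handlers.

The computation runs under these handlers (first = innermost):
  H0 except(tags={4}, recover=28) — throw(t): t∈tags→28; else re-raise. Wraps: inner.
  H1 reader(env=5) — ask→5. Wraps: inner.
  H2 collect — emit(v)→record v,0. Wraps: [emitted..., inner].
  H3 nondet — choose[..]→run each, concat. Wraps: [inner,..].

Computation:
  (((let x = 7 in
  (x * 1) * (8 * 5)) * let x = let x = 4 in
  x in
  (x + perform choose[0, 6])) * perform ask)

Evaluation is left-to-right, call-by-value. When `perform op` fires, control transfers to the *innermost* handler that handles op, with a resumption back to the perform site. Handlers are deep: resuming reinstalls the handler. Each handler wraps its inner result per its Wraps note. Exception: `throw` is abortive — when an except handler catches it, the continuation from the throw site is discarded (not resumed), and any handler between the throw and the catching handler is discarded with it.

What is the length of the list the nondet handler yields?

Answer: 2

Working:
choose[0, 6] @ H3
  branch[0] choose=0:
    ask @ H1 ⇒ 5
    H0 returns 5600
    H1 returns 5600
    H2 returns [5600]
    H3 returns [[5600]]
  branch[1] choose=6:
    ask @ H1 ⇒ 5
    H0 returns 14000
    H1 returns 14000
    H2 returns [14000]
    H3 returns [[14000]]
= [[5600], [14000]]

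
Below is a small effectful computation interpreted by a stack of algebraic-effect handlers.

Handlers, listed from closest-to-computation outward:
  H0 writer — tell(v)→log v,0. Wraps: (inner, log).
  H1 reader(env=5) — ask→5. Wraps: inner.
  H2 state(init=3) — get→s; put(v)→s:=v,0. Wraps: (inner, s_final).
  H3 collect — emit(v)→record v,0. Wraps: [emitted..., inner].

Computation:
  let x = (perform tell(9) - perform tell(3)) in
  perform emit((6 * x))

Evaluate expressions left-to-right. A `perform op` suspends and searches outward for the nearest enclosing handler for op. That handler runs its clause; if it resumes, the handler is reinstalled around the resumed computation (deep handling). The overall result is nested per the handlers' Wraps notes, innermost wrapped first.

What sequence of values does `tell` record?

Answer: (9, 3)

Evaluation trace:
tell(9) @ H0 ⇒ log+=9
tell(3) @ H0 ⇒ log+=3
emit(0) @ H3 ⇒ out+=0
H0 returns (0, (9, 3))
H1 returns (0, (9, 3))
H2 returns ((0, (9, 3)), 3)
H3 returns [0, ((0, (9, 3)), 3)]
= [0, ((0, (9, 3)), 3)]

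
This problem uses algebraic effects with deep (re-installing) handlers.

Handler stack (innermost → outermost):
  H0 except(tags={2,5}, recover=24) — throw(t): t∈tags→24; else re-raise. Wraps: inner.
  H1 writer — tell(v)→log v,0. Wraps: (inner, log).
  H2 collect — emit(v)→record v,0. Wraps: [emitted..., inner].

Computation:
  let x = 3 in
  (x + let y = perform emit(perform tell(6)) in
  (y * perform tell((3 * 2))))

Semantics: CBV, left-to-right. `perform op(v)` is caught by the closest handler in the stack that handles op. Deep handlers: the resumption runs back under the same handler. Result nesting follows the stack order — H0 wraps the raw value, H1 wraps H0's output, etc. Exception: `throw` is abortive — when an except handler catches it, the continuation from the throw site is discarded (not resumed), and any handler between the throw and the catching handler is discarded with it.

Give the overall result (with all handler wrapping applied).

Step-by-step:
tell(6) @ H1 ⇒ log+=6
emit(0) @ H2 ⇒ out+=0
tell(6) @ H1 ⇒ log+=6
H0 returns 3
H1 returns (3, (6, 6))
H2 returns [0, (3, (6, 6))]
= [0, (3, (6, 6))]

Answer: [0, (3, (6, 6))]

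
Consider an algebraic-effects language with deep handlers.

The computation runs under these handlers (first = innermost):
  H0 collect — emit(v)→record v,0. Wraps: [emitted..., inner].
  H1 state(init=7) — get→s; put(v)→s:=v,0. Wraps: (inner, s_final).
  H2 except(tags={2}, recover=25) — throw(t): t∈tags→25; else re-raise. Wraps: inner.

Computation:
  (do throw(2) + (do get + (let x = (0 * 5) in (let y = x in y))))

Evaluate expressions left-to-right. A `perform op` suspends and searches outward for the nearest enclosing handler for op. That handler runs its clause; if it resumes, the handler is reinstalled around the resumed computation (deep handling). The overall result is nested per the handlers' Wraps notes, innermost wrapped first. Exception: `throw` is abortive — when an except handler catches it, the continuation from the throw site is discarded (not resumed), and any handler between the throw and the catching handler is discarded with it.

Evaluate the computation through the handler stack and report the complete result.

Step-by-step:
throw(2) @ H2 caught ⇒ 25
= 25

Answer: 25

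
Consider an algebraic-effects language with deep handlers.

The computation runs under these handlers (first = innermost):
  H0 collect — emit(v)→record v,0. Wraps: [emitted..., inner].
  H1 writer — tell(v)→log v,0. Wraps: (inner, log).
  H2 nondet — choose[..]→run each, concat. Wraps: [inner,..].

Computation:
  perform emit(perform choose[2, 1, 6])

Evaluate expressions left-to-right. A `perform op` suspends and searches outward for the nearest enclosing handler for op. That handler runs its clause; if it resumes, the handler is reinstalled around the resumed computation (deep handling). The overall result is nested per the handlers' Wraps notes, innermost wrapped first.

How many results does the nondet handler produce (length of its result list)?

Working:
choose[2, 1, 6] @ H2
  branch[0] choose=2:
    emit(2) @ H0 ⇒ out+=2
    H0 returns [2, 0]
    H1 returns ([2, 0], ())
    H2 returns [([2, 0], ())]
  branch[1] choose=1:
    emit(1) @ H0 ⇒ out+=1
    H0 returns [1, 0]
    H1 returns ([1, 0], ())
    H2 returns [([1, 0], ())]
  branch[2] choose=6:
    emit(6) @ H0 ⇒ out+=6
    H0 returns [6, 0]
    H1 returns ([6, 0], ())
    H2 returns [([6, 0], ())]
= [([2, 0], ()), ([1, 0], ()), ([6, 0], ())]

Answer: 3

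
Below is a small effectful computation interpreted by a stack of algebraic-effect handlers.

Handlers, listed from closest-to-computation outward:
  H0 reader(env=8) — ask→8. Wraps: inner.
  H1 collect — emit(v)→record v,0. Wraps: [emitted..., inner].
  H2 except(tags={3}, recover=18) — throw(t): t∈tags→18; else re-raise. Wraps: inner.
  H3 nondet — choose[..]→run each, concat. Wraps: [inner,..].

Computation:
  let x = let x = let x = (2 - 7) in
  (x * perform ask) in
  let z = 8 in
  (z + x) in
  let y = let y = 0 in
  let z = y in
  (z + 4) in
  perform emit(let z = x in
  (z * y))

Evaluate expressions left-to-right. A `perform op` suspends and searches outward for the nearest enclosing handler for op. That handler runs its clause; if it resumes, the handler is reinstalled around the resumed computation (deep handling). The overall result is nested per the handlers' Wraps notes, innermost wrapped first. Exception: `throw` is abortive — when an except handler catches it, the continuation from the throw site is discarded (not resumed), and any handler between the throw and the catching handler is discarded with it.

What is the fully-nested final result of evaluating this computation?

Working:
ask @ H0 ⇒ 8
emit(-128) @ H1 ⇒ out+=-128
H0 returns 0
H1 returns [-128, 0]
H2 returns [-128, 0]
H3 returns [[-128, 0]]
= [[-128, 0]]

Answer: [[-128, 0]]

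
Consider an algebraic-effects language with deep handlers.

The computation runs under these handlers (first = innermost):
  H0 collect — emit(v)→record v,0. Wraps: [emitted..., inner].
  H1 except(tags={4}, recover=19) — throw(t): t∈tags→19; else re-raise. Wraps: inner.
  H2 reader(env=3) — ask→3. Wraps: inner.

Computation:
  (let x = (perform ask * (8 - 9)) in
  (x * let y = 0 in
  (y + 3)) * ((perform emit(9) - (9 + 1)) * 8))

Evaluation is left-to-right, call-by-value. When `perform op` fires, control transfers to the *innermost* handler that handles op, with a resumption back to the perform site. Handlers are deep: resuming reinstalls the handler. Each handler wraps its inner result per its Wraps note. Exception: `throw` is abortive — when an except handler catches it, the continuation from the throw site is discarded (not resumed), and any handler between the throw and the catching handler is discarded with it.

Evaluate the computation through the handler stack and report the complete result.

Step-by-step:
ask @ H2 ⇒ 3
emit(9) @ H0 ⇒ out+=9
H0 returns [9, 720]
H1 returns [9, 720]
H2 returns [9, 720]
= [9, 720]

Answer: [9, 720]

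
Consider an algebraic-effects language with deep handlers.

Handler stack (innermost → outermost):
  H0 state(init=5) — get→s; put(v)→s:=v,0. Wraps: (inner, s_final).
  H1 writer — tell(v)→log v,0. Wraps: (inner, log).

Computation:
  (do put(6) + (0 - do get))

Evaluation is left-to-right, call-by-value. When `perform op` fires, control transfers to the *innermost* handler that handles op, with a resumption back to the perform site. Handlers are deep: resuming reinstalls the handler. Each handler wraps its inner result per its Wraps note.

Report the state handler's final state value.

Step-by-step:
put(6) @ H0 ⇒ s:=6
get @ H0 ⇒ 6
H0 returns (-6, 6)
H1 returns ((-6, 6), ())
= ((-6, 6), ())

Answer: 6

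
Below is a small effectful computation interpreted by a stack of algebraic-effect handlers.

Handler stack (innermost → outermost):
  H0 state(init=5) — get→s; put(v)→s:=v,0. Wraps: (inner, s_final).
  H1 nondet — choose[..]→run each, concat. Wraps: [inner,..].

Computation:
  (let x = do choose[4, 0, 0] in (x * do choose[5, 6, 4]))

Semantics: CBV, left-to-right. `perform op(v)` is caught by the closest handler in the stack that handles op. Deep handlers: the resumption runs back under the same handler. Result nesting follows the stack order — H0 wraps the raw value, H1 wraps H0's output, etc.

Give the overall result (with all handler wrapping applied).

Answer: [(20, 5), (24, 5), (16, 5), (0, 5), (0, 5), (0, 5), (0, 5), (0, 5), (0, 5)]

Working:
choose[4, 0, 0] @ H1
  branch[0] choose=4:
    choose[5, 6, 4] @ H1
      branch[0] choose=5:
        H0 returns (20, 5)
        H1 returns [(20, 5)]
      branch[1] choose=6:
        H0 returns (24, 5)
        H1 returns [(24, 5)]
      branch[2] choose=4:
        H0 returns (16, 5)
        H1 returns [(16, 5)]
  branch[1] choose=0:
    choose[5, 6, 4] @ H1
      branch[0] choose=5:
        H0 returns (0, 5)
        H1 returns [(0, 5)]
      branch[1] choose=6:
        H0 returns (0, 5)
        H1 returns [(0, 5)]
      branch[2] choose=4:
        H0 returns (0, 5)
        H1 returns [(0, 5)]
  branch[2] choose=0:
    choose[5, 6, 4] @ H1
      branch[0] choose=5:
        H0 returns (0, 5)
        H1 returns [(0, 5)]
      branch[1] choose=6:
        H0 returns (0, 5)
        H1 returns [(0, 5)]
      branch[2] choose=4:
        H0 returns (0, 5)
        H1 returns [(0, 5)]
= [(20, 5), (24, 5), (16, 5), (0, 5), (0, 5), (0, 5), (0, 5), (0, 5), (0, 5)]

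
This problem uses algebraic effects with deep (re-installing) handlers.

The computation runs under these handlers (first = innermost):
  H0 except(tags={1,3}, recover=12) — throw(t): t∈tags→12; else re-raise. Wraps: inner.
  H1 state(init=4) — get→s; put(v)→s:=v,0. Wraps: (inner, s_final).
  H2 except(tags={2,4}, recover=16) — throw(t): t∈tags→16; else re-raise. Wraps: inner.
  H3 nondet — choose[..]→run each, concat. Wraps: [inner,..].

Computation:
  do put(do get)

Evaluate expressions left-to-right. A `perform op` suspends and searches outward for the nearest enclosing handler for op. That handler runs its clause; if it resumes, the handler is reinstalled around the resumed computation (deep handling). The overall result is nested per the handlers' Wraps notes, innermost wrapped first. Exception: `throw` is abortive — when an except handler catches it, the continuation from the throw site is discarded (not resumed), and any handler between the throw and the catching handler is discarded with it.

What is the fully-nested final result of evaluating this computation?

Answer: [(0, 4)]

Evaluation trace:
get @ H1 ⇒ 4
put(4) @ H1 ⇒ s:=4
H0 returns 0
H1 returns (0, 4)
H2 returns (0, 4)
H3 returns [(0, 4)]
= [(0, 4)]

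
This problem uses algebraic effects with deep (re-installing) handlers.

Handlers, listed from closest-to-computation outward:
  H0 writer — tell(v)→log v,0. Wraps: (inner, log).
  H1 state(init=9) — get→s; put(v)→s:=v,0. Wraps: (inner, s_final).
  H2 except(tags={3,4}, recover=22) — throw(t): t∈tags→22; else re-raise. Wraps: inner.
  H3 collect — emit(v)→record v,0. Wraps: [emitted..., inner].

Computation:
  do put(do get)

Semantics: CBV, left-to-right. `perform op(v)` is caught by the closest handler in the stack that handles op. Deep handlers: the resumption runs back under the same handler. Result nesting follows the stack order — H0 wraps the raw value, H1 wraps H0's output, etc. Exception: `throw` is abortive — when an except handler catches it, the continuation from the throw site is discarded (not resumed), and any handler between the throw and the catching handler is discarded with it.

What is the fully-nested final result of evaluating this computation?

Answer: [((0, ()), 9)]

Working:
get @ H1 ⇒ 9
put(9) @ H1 ⇒ s:=9
H0 returns (0, ())
H1 returns ((0, ()), 9)
H2 returns ((0, ()), 9)
H3 returns [((0, ()), 9)]
= [((0, ()), 9)]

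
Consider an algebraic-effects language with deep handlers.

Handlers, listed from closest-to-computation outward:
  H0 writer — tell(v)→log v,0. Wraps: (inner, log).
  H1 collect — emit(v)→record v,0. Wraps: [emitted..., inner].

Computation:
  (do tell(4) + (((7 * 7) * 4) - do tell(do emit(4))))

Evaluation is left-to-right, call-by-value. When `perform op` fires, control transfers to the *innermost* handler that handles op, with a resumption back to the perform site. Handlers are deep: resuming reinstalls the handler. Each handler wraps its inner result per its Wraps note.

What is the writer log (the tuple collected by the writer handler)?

Answer: (4, 0)

Working:
tell(4) @ H0 ⇒ log+=4
emit(4) @ H1 ⇒ out+=4
tell(0) @ H0 ⇒ log+=0
H0 returns (196, (4, 0))
H1 returns [4, (196, (4, 0))]
= [4, (196, (4, 0))]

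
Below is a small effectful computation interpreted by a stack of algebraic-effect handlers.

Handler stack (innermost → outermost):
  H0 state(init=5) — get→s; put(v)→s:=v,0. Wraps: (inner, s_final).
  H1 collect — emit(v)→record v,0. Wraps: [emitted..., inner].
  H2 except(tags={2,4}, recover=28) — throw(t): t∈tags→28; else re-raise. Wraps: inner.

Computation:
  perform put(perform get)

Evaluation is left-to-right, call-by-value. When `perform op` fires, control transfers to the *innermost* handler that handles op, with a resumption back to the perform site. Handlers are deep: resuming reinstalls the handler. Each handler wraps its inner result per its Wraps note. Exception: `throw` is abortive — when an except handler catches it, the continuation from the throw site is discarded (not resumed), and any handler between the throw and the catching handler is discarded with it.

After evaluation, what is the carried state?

Answer: 5

Step-by-step:
get @ H0 ⇒ 5
put(5) @ H0 ⇒ s:=5
H0 returns (0, 5)
H1 returns [(0, 5)]
H2 returns [(0, 5)]
= [(0, 5)]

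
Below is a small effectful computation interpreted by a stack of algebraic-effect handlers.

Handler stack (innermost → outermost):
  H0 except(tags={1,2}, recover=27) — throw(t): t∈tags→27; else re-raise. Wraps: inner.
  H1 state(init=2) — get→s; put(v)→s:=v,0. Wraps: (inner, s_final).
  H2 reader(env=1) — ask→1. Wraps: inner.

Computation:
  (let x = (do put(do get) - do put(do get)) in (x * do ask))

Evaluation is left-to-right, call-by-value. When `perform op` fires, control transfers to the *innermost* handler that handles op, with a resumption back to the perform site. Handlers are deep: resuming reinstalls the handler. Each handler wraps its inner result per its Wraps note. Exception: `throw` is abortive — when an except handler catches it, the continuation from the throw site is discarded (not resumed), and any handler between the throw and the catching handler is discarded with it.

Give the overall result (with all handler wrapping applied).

Working:
get @ H1 ⇒ 2
put(2) @ H1 ⇒ s:=2
get @ H1 ⇒ 2
put(2) @ H1 ⇒ s:=2
ask @ H2 ⇒ 1
H0 returns 0
H1 returns (0, 2)
H2 returns (0, 2)
= (0, 2)

Answer: (0, 2)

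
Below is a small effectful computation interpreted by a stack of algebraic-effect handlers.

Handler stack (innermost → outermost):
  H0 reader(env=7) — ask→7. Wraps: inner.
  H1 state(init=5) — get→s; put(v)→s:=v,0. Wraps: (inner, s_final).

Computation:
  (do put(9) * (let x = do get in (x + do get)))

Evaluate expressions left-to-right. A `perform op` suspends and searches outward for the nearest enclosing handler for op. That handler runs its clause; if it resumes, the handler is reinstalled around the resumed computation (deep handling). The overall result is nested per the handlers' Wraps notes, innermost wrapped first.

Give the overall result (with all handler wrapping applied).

Working:
put(9) @ H1 ⇒ s:=9
get @ H1 ⇒ 9
get @ H1 ⇒ 9
H0 returns 0
H1 returns (0, 9)
= (0, 9)

Answer: (0, 9)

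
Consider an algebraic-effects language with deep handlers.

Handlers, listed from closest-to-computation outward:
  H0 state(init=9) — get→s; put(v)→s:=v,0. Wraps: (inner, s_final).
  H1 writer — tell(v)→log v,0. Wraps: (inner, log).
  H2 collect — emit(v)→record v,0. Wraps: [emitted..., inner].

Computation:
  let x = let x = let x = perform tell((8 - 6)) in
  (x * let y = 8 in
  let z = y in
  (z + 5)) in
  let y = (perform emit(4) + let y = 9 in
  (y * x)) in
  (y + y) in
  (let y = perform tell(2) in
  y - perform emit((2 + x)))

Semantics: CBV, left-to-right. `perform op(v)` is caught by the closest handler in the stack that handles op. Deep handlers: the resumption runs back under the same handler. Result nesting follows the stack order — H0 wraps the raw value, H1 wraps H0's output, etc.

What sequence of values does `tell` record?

Answer: (2, 2)

Working:
tell(2) @ H1 ⇒ log+=2
emit(4) @ H2 ⇒ out+=4
tell(2) @ H1 ⇒ log+=2
emit(2) @ H2 ⇒ out+=2
H0 returns (0, 9)
H1 returns ((0, 9), (2, 2))
H2 returns [4, 2, ((0, 9), (2, 2))]
= [4, 2, ((0, 9), (2, 2))]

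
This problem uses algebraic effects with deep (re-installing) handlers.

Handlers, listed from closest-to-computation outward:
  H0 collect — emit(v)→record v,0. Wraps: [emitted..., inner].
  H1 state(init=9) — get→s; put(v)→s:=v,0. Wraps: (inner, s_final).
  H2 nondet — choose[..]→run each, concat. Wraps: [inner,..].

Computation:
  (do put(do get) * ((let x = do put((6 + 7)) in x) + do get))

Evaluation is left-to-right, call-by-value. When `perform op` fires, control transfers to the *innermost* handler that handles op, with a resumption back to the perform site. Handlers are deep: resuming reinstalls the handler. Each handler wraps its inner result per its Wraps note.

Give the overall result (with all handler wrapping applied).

Working:
get @ H1 ⇒ 9
put(9) @ H1 ⇒ s:=9
put(13) @ H1 ⇒ s:=13
get @ H1 ⇒ 13
H0 returns [0]
H1 returns ([0], 13)
H2 returns [([0], 13)]
= [([0], 13)]

Answer: [([0], 13)]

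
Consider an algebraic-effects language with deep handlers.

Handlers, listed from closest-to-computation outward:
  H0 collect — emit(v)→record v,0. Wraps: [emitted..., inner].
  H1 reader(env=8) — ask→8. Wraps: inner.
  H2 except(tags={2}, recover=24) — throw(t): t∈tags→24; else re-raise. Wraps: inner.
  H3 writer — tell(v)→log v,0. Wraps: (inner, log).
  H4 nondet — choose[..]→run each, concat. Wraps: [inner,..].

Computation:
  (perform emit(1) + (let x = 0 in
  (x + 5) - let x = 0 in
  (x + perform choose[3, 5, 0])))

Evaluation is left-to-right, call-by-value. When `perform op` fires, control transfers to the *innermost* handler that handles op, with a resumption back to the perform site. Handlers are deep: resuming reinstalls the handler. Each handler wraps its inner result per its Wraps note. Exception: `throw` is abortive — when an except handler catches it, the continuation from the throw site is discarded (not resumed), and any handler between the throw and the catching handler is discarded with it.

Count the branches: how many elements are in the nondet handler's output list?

Answer: 3

Step-by-step:
emit(1) @ H0 ⇒ out+=1
choose[3, 5, 0] @ H4
  branch[0] choose=3:
    H0 returns [1, 2]
    H1 returns [1, 2]
    H2 returns [1, 2]
    H3 returns ([1, 2], ())
    H4 returns [([1, 2], ())]
  branch[1] choose=5:
    H0 returns [1, 0]
    H1 returns [1, 0]
    H2 returns [1, 0]
    H3 returns ([1, 0], ())
    H4 returns [([1, 0], ())]
  branch[2] choose=0:
    H0 returns [1, 5]
    H1 returns [1, 5]
    H2 returns [1, 5]
    H3 returns ([1, 5], ())
    H4 returns [([1, 5], ())]
= [([1, 2], ()), ([1, 0], ()), ([1, 5], ())]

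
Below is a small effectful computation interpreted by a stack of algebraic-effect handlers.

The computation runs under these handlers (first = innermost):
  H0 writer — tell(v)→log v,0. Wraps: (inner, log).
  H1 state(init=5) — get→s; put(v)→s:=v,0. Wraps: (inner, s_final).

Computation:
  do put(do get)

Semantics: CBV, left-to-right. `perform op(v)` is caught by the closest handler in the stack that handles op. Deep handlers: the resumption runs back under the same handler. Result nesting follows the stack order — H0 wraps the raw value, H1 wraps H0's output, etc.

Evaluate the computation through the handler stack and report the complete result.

Step-by-step:
get @ H1 ⇒ 5
put(5) @ H1 ⇒ s:=5
H0 returns (0, ())
H1 returns ((0, ()), 5)
= ((0, ()), 5)

Answer: ((0, ()), 5)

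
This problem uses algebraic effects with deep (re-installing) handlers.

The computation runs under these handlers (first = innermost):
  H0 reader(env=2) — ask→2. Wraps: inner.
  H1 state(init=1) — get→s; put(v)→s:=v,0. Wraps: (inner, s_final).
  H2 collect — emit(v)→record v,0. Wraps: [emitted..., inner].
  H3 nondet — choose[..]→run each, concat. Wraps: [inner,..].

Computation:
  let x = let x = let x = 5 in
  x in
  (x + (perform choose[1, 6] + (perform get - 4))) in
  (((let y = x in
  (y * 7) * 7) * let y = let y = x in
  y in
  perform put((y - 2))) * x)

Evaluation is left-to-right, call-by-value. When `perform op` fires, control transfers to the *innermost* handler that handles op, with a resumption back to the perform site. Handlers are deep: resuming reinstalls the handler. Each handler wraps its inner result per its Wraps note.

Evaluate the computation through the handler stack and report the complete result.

Evaluation trace:
choose[1, 6] @ H3
  branch[0] choose=1:
    get @ H1 ⇒ 1
    put(1) @ H1 ⇒ s:=1
    H0 returns 0
    H1 returns (0, 1)
    H2 returns [(0, 1)]
    H3 returns [[(0, 1)]]
  branch[1] choose=6:
    get @ H1 ⇒ 1
    put(6) @ H1 ⇒ s:=6
    H0 returns 0
    H1 returns (0, 6)
    H2 returns [(0, 6)]
    H3 returns [[(0, 6)]]
= [[(0, 1)], [(0, 6)]]

Answer: [[(0, 1)], [(0, 6)]]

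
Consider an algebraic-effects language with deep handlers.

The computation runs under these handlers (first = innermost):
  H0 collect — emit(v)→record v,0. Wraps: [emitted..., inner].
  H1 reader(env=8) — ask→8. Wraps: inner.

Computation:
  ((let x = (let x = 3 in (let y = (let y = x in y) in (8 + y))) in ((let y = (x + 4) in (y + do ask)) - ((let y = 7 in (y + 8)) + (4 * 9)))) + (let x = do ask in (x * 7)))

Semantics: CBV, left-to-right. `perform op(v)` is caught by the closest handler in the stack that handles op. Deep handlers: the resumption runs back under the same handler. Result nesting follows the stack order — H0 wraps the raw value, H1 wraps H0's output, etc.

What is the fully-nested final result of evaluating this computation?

Working:
ask @ H1 ⇒ 8
ask @ H1 ⇒ 8
H0 returns [28]
H1 returns [28]
= [28]

Answer: [28]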